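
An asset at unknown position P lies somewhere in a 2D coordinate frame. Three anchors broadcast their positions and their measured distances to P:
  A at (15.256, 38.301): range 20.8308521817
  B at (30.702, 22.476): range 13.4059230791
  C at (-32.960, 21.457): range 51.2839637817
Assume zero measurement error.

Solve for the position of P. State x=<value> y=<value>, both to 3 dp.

eq1: (x − 15.256)² + (y − 38.301)² = 20.8308521817²
eq2: (x − 30.702)² + (y − 22.476)² = 13.4059230791²
eq3: (x + 32.960)² + (y − 21.457)² = 51.2839637817²
eq2−eq1, eq2−eq3 (x²,y² cancel):
  -30.892·x + 31.650·y = -2.276872
  -127.324·x − 2.038·y = -2351.345099
det = -30.892·-2.038 − 31.650·-127.324 = 4092.762496
x = (-2.276872·-2.038 − 31.650·-2351.345099) / 4092.762496 = 18.184469
y = (-30.892·-2351.345099 − -2.276872·-127.324) / 4092.762496 = 17.677022

x=18.184 y=17.677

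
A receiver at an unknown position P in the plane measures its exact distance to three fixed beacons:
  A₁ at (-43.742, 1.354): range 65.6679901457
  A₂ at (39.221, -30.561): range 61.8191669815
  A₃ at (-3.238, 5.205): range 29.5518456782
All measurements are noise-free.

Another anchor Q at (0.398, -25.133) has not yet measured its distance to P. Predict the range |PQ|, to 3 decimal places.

eq1: (x + 43.742)² + (y − 1.354)² = 65.6679901457²
eq2: (x − 39.221)² + (y + 30.561)² = 61.8191669815²
eq3: (x + 3.238)² + (y − 5.205)² = 29.5518456782²
eq2−eq3, eq2−eq1 (x²,y² cancel):
  -84.918·x + 71.532·y = 513.612930
  -165.926·x + 63.830·y = -1047.741205
det = -84.918·63.830 − 71.532·-165.926 = 6448.702692
x = (513.612930·63.830 − 71.532·-1047.741205) / 6448.702692 = 16.705831
y = (-84.918·-1047.741205 − 513.612930·-165.926) / 6448.702692 = 27.012228
|P − Q| = √((16.705831 − 0.398)² + (27.012228 − -25.133)²) = 54.635795

54.636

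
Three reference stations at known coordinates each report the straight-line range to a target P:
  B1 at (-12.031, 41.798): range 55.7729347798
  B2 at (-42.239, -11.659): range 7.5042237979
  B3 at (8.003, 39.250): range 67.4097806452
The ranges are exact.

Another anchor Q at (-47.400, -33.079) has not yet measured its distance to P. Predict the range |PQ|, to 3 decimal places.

eq1: (x + 12.031)² + (y − 41.798)² = 55.7729347798²
eq2: (x + 42.239)² + (y + 11.659)² = 7.5042237979²
eq3: (x − 8.003)² + (y − 39.250)² = 67.4097806452²
eq1−eq2, eq1−eq3 (x²,y² cancel):
  -60.416·x − 106.914·y = 3082.554516
  40.068·x − 5.096·y = -1720.665529
det = -60.416·-5.096 − -106.914·40.068 = 4591.710088
x = (3082.554516·-5.096 − -106.914·-1720.665529) / 4591.710088 = -43.485309
y = (-60.416·-1720.665529 − 3082.554516·40.068) / 4591.710088 = -4.258994
|P − Q| = √((-43.485309 − -47.400)² + (-4.258994 − -33.079)²) = 29.084662

29.085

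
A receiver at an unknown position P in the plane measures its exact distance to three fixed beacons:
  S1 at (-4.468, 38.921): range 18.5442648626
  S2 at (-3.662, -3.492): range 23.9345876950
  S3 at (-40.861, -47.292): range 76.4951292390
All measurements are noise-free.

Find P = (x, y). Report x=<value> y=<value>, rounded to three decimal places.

eq1: (x + 4.468)² + (y − 38.921)² = 18.5442648626²
eq2: (x + 3.662)² + (y + 3.492)² = 23.9345876950²
eq3: (x + 40.861)² + (y + 47.292)² = 76.4951292390²
eq1−eq2, eq1−eq3 (x²,y² cancel):
  1.612·x − 84.826·y = -1738.177686
  -72.786·x − 172.426·y = -3136.267718
det = 1.612·-172.426 − -84.826·-72.786 = -6452.095948
x = (-1738.177686·-172.426 − -84.826·-3136.267718) / -6452.095948 = -5.218456
y = (1.612·-3136.267718 − -1738.177686·-72.786) / -6452.095948 = 20.391926

x=-5.218 y=20.392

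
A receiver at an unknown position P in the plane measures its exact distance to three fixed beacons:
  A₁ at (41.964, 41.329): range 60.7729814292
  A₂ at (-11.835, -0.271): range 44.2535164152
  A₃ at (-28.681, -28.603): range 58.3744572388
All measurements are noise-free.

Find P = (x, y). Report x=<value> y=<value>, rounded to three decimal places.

x=28.719 y=-17.983

eq1: (x − 41.964)² + (y − 41.329)² = 60.7729814292²
eq2: (x + 11.835)² + (y + 0.271)² = 44.2535164152²
eq3: (x + 28.681)² + (y + 28.603)² = 58.3744572388²
eq3−eq1, eq3−eq2 (x²,y² cancel):
  141.290·x + 139.864·y = 1542.554153
  33.692·x + 56.664·y = -51.387161
det = 141.290·56.664 − 139.864·33.692 = 3293.758672
x = (1542.554153·56.664 − 139.864·-51.387161) / 3293.758672 = 28.719318
y = (141.290·-51.387161 − 1542.554153·33.692) / 3293.758672 = -17.983171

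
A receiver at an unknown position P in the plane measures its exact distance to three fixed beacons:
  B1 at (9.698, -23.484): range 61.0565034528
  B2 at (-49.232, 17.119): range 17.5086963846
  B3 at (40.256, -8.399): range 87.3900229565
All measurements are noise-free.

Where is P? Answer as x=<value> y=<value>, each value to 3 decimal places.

x=-46.750 y=-0.213

eq1: (x − 9.698)² + (y + 23.484)² = 61.0565034528²
eq2: (x + 49.232)² + (y − 17.119)² = 17.5086963846²
eq3: (x − 40.256)² + (y + 8.399)² = 87.3900229565²
eq2−eq3, eq2−eq1 (x²,y² cancel):
  178.976·x − 51.036·y = -8356.222911
  117.860·x − 81.206·y = -5492.642690
det = 178.976·-81.206 − -51.036·117.860 = -8518.822096
x = (-8356.222911·-81.206 − -51.036·-5492.642690) / -8518.822096 = -46.749764
y = (178.976·-5492.642690 − -8356.222911·117.860) / -8518.822096 = -0.212848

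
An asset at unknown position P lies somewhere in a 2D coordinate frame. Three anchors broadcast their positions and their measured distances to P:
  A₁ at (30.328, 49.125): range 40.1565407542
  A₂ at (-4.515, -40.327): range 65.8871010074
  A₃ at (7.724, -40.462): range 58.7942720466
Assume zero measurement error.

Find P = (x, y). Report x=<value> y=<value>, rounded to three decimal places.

x=38.286 y=9.765

eq1: (x − 30.328)² + (y − 49.125)² = 40.1565407542²
eq2: (x + 4.515)² + (y + 40.327)² = 65.8871010074²
eq3: (x − 7.724)² + (y + 40.462)² = 58.7942720466²
eq3−eq1, eq3−eq2 (x²,y² cancel):
  45.208·x + 179.174·y = 3480.438249
  -24.478·x + 0.270·y = -934.525120
det = 45.208·0.270 − 179.174·-24.478 = 4398.027332
x = (3480.438249·0.270 − 179.174·-934.525120) / 4398.027332 = 38.285874
y = (45.208·-934.525120 − 3480.438249·-24.478) / 4398.027332 = 9.764868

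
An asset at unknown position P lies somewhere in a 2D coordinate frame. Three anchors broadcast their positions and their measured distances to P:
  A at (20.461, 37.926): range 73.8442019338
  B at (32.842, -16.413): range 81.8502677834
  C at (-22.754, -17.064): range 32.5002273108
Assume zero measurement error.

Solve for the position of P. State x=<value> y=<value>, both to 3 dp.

x=-45.970 y=5.679

eq1: (x − 20.461)² + (y − 37.926)² = 73.8442019338²
eq2: (x − 32.842)² + (y + 16.413)² = 81.8502677834²
eq3: (x + 22.754)² + (y + 17.064)² = 32.5002273108²
eq3−eq2, eq3−eq1 (x²,y² cancel):
  111.192·x + 1.302·y = -5104.142640
  86.430·x + 109.980·y = -3348.591999
det = 111.192·109.980 − 1.302·86.430 = 12116.364300
x = (-5104.142640·109.980 − 1.302·-3348.591999) / 12116.364300 = -45.970369
y = (111.192·-3348.591999 − -5104.142640·86.430) / 12116.364300 = 5.679460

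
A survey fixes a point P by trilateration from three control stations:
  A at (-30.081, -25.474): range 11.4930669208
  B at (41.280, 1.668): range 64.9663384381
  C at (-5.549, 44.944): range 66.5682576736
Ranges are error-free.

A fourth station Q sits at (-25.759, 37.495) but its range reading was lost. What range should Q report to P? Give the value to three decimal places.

eq1: (x + 30.081)² + (y + 25.474)² = 11.4930669208²
eq2: (x − 41.280)² + (y − 1.668)² = 64.9663384381²
eq3: (x + 5.549)² + (y − 44.944)² = 66.5682576736²
eq3−eq2, eq3−eq1 (x²,y² cancel):
  93.658·x − 86.552·y = -133.226113
  -49.064·x − 140.836·y = 3802.279042
det = 93.658·-140.836 − -86.552·-49.064 = -17437.005416
x = (-133.226113·-140.836 − -86.552·3802.279042) / -17437.005416 = -19.949405
y = (93.658·3802.279042 − -133.226113·-49.064) / -17437.005416 = -20.048009
|P − Q| = √((-19.949405 − -25.759)² + (-20.048009 − 37.495)²) = 57.835537

57.836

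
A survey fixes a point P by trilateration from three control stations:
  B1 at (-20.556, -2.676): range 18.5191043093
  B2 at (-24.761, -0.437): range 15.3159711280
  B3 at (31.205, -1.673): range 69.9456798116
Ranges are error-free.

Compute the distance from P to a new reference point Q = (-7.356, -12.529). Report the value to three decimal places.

eq1: (x + 20.556)² + (y + 2.676)² = 18.5191043093²
eq2: (x + 24.761)² + (y + 0.437)² = 15.3159711280²
eq3: (x − 31.205)² + (y + 1.673)² = 69.9456798116²
eq3−eq2, eq3−eq1 (x²,y² cancel):
  -111.932·x + 2.472·y = 4294.566289
  -103.522·x − 2.006·y = 4002.600058
det = -111.932·-2.006 − 2.472·-103.522 = 480.441976
x = (4294.566289·-2.006 − 2.472·4002.600058) / 480.441976 = -38.525625
y = (-111.932·4002.600058 − 4294.566289·-103.522) / 480.441976 = -7.153701
|P − Q| = √((-38.525625 − -7.356)² + (-7.153701 − -12.529)²) = 31.629723

31.630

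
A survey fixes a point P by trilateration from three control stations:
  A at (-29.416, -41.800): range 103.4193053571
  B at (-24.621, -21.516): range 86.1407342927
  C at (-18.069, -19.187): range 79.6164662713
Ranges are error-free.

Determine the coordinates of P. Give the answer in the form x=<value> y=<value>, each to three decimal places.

x=42.330 y=32.685

eq1: (x + 29.416)² + (y + 41.800)² = 103.4193053571²
eq2: (x + 24.621)² + (y + 21.516)² = 86.1407342927²
eq3: (x + 18.069)² + (y + 19.187)² = 79.6164662713²
eq3−eq1, eq3−eq2 (x²,y² cancel):
  -22.694·x − 45.226·y = -2438.859693
  -13.104·x − 4.658·y = -706.942236
det = -22.694·-4.658 − -45.226·-13.104 = -486.932852
x = (-2438.859693·-4.658 − -45.226·-706.942236) / -486.932852 = 42.330192
y = (-22.694·-706.942236 − -2438.859693·-13.104) / -486.932852 = 32.685144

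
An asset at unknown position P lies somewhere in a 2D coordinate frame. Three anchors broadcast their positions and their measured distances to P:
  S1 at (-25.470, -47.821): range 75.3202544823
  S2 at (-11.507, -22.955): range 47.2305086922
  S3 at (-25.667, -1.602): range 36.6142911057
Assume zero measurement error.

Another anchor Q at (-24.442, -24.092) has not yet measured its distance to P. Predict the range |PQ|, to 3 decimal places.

53.422

eq1: (x + 25.470)² + (y + 47.821)² = 75.3202544823²
eq2: (x + 11.507)² + (y + 22.955)² = 47.2305086922²
eq3: (x + 25.667)² + (y + 1.602)² = 36.6142911057²
eq3−eq1, eq3−eq2 (x²,y² cancel):
  0.394·x − 92.438·y = -2058.326774
  28.320·x − 42.706·y = -892.132857
det = 0.394·-42.706 − -92.438·28.320 = 2601.017996
x = (-2058.326774·-42.706 − -92.438·-892.132857) / 2601.017996 = 2.089923
y = (0.394·-892.132857 − -2058.326774·28.320) / 2601.017996 = 22.276014
|P − Q| = √((2.089923 − -24.442)² + (22.276014 − -24.092)²) = 53.422239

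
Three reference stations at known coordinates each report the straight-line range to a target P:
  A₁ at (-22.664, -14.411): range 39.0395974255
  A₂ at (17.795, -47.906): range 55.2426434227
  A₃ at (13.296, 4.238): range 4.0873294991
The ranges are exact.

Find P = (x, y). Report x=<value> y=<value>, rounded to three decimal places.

x=10.111 y=6.800

eq1: (x + 22.664)² + (y + 14.411)² = 39.0395974255²
eq2: (x − 17.795)² + (y + 47.906)² = 55.2426434227²
eq3: (x − 13.296)² + (y − 4.238)² = 4.0873294991²
eq1−eq3, eq1−eq2 (x²,y² cancel):
  71.920·x + 37.298·y = 980.794348
  80.918·x − 66.990·y = 362.653559
det = 71.920·-66.990 − 37.298·80.918 = -7836.000364
x = (980.794348·-66.990 − 37.298·362.653559) / -7836.000364 = 10.110983
y = (71.920·362.653559 − 980.794348·80.918) / -7836.000364 = 6.799626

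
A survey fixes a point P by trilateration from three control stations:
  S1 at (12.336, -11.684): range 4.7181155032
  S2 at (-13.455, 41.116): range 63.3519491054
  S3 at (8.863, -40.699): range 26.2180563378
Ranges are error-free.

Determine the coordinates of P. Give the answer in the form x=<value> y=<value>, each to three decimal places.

eq1: (x − 12.336)² + (y + 11.684)² = 4.7181155032²
eq2: (x + 13.455)² + (y − 41.116)² = 63.3519491054²
eq3: (x − 8.863)² + (y + 40.699)² = 26.2180563378²
eq2−eq3, eq2−eq1 (x²,y² cancel):
  44.636·x − 163.630·y = 3189.481866
  51.582·x − 105.600·y = 2408.339113
det = 44.636·-105.600 − -163.630·51.582 = 3726.801060
x = (3189.481866·-105.600 − -163.630·2408.339113) / 3726.801060 = 15.366327
y = (44.636·2408.339113 − 3189.481866·51.582) / 3726.801060 = -15.300315

x=15.366 y=-15.300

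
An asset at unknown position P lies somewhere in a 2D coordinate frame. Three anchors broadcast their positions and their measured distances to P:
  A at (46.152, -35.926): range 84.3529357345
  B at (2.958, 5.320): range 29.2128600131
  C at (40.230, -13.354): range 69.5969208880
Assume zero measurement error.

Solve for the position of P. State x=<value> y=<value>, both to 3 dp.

eq1: (x − 46.152)² + (y + 35.926)² = 84.3529357345²
eq2: (x − 2.958)² + (y − 5.320)² = 29.2128600131²
eq3: (x − 40.230)² + (y + 13.354)² = 69.5969208880²
eq3−eq1, eq3−eq2 (x²,y² cancel):
  11.844·x − 45.144·y = -647.784006
  -74.544·x + 37.348·y = 2230.610155
det = 11.844·37.348 − -45.144·-74.544 = -2922.864624
x = (-647.784006·37.348 − -45.144·2230.610155) / -2922.864624 = -26.174742
y = (11.844·2230.610155 − -647.784006·-74.544) / -2922.864624 = 7.482065

x=-26.175 y=7.482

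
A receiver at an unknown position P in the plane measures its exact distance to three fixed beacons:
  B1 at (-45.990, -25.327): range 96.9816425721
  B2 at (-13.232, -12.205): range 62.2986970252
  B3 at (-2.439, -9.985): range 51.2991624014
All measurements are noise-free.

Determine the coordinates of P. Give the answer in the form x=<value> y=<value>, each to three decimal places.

eq1: (x + 45.990)² + (y + 25.327)² = 96.9816425721²
eq2: (x + 13.232)² + (y + 12.205)² = 62.2986970252²
eq3: (x + 2.439)² + (y + 9.985)² = 51.2991624014²
eq2−eq3, eq2−eq1 (x²,y² cancel):
  21.586·x + 4.440·y = 1031.124685
  -65.516·x − 26.244·y = -3091.822165
det = 21.586·-26.244 − 4.440·-65.516 = -275.611944
x = (1031.124685·-26.244 − 4.440·-3091.822165) / -275.611944 = 48.376517
y = (21.586·-3091.822165 − 1031.124685·-65.516) / -275.611944 = -2.957389

x=48.377 y=-2.957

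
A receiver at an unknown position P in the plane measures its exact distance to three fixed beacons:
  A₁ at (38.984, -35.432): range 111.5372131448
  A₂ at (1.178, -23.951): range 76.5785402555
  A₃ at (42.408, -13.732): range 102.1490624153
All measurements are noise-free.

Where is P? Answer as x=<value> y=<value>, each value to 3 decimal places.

x=-47.097 y=35.495

eq1: (x − 38.984)² + (y + 35.432)² = 111.5372131448²
eq2: (x − 1.178)² + (y + 23.951)² = 76.5785402555²
eq3: (x − 42.408)² + (y + 13.732)² = 102.1490624153²
eq1−eq2, eq1−eq3 (x²,y² cancel):
  -75.612·x + 22.962·y = 4376.136293
  6.848·x + 43.400·y = 1217.946372
det = -75.612·43.400 − 22.962·6.848 = -3438.804576
x = (4376.136293·43.400 − 22.962·1217.946372) / -3438.804576 = -47.097131
y = (-75.612·1217.946372 − 4376.136293·6.848) / -3438.804576 = 35.494643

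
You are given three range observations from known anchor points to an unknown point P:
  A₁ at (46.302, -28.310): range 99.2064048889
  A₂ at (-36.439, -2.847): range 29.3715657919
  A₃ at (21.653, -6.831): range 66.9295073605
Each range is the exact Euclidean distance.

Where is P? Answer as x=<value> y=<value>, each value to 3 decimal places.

eq1: (x − 46.302)² + (y + 28.310)² = 99.2064048889²
eq2: (x + 36.439)² + (y + 2.847)² = 29.3715657919²
eq3: (x − 21.653)² + (y + 6.831)² = 66.9295073605²
eq1−eq3, eq1−eq2 (x²,y² cancel):
  -49.298·x + 42.958·y = 2932.535481
  -165.482·x + 50.926·y = 7369.796720
det = -49.298·50.926 − 42.958·-165.482 = 4598.225808
x = (2932.535481·50.926 − 42.958·7369.796720) / 4598.225808 = -36.372599
y = (-49.298·7369.796720 − 2932.535481·-165.482) / 4598.225808 = 26.524491

x=-36.373 y=26.524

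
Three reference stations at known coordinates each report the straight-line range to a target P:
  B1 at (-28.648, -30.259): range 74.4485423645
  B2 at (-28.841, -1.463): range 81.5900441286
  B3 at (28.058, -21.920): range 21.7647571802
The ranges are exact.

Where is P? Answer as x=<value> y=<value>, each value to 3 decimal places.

x=45.667 y=-34.711

eq1: (x + 28.648)² + (y + 30.259)² = 74.4485423645²
eq2: (x + 28.841)² + (y + 1.463)² = 81.5900441286²
eq3: (x − 28.058)² + (y + 21.920)² = 21.7647571802²
eq1−eq2, eq1−eq3 (x²,y² cancel):
  -0.386·x + 57.592·y = -2016.721176
  113.412·x + 16.678·y = 4600.303584
det = -0.386·16.678 − 57.592·113.412 = -6538.061612
x = (-2016.721176·16.678 − 57.592·4600.303584) / -6538.061612 = 45.667291
y = (-0.386·4600.303584 − -2016.721176·113.412) / -6538.061612 = -34.711307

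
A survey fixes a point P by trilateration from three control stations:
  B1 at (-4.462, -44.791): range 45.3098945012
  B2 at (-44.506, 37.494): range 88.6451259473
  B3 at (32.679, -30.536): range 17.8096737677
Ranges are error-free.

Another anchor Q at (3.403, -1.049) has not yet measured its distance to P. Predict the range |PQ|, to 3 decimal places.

eq1: (x + 4.462)² + (y + 44.791)² = 45.3098945012²
eq2: (x + 44.506)² + (y − 37.494)² = 88.6451259473²
eq3: (x − 32.679)² + (y + 30.536)² = 17.8096737677²
eq2−eq1, eq2−eq3 (x²,y² cancel):
  80.088·x − 164.570·y = 4444.530868
  154.370·x − 136.060·y = 6154.554140
det = 80.088·-136.060 − -164.570·154.370 = 14507.897620
x = (4444.530868·-136.060 − -164.570·6154.554140) / 14507.897620 = 28.131719
y = (80.088·6154.554140 − 4444.530868·154.370) / 14507.897620 = -13.316630
|P − Q| = √((28.131719 − 3.403)² + (-13.316630 − -1.049)²) = 27.604425

27.604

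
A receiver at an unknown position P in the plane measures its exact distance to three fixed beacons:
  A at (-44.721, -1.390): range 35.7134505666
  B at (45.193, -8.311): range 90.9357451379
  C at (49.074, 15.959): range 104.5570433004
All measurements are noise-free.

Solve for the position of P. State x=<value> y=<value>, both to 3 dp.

x=-41.125 y=-36.922

eq1: (x + 44.721)² + (y + 1.390)² = 35.7134505666²
eq2: (x − 45.193)² + (y + 8.311)² = 90.9357451379²
eq3: (x − 49.074)² + (y − 15.959)² = 104.5570433004²
eq2−eq1, eq2−eq3 (x²,y² cancel):
  -179.828·x + 13.842·y = 6884.279163
  7.762·x + 48.540·y = -2111.398373
det = -179.828·48.540 − 13.842·7.762 = -8836.292724
x = (6884.279163·48.540 − 13.842·-2111.398373) / -8836.292724 = -41.124587
y = (-179.828·-2111.398373 − 6884.279163·7.762) / -8836.292724 = -36.921906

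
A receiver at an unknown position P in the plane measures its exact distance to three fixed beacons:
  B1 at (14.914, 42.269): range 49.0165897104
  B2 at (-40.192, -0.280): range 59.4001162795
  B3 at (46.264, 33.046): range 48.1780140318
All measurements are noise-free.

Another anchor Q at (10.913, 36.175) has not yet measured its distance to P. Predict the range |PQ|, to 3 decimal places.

eq1: (x − 14.914)² + (y − 42.269)² = 49.0165897104²
eq2: (x + 40.192)² + (y + 0.280)² = 59.4001162795²
eq3: (x − 46.264)² + (y − 33.046)² = 48.1780140318²
eq1−eq2, eq1−eq3 (x²,y² cancel):
  -110.212·x − 85.098·y = -1519.368240
  62.700·x − 18.446·y = 1304.805086
det = -110.212·-18.446 − -85.098·62.700 = 7368.615152
x = (-1519.368240·-18.446 − -85.098·1304.805086) / 7368.615152 = 18.872280
y = (-110.212·1304.805086 − -1519.368240·62.700) / 7368.615152 = -6.587505
|P − Q| = √((18.872280 − 10.913)² + (-6.587505 − 36.175)²) = 43.496919

43.497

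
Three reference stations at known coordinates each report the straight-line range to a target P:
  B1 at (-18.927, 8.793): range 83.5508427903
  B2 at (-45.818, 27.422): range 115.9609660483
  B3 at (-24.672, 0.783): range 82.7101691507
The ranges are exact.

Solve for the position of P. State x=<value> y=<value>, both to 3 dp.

x=41.256 y=-49.162

eq1: (x + 18.927)² + (y − 8.793)² = 83.5508427903²
eq2: (x + 45.818)² + (y − 27.422)² = 115.9609660483²
eq3: (x + 24.672)² + (y − 0.783)² = 82.7101691507²
eq2−eq1, eq2−eq3 (x²,y² cancel):
  53.782·x − 37.258·y = 4050.495286
  42.292·x − 53.278·y = 4364.039031
det = 53.782·-53.278 − -37.258·42.292 = -1289.682060
x = (4050.495286·-53.278 − -37.258·4364.039031) / -1289.682060 = 41.255844
y = (53.782·4364.039031 − 4050.495286·42.292) / -1289.682060 = -49.161885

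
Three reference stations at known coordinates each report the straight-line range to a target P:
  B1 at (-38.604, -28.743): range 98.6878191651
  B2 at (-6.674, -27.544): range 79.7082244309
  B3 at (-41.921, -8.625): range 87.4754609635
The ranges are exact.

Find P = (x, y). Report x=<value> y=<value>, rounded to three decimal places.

x=27.658 y=44.392

eq1: (x + 38.604)² + (y + 28.743)² = 98.6878191651²
eq2: (x + 6.674)² + (y + 27.544)² = 79.7082244309²
eq3: (x + 41.921)² + (y + 8.625)² = 87.4754609635²
eq2−eq3, eq2−eq1 (x²,y² cancel):
  -70.494·x + 37.838·y = -270.008575
  -63.860·x − 2.398·y = -1872.669957
det = -70.494·-2.398 − 37.838·-63.860 = 2585.379292
x = (-270.008575·-2.398 − 37.838·-1872.669957) / 2585.379292 = 27.657670
y = (-70.494·-1872.669957 − -270.008575·-63.860) / 2585.379292 = 44.391648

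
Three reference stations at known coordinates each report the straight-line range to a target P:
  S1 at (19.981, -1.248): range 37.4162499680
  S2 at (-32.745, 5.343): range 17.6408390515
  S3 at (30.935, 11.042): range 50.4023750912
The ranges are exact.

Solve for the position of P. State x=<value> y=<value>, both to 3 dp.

x=-17.378 y=-3.320

eq1: (x − 19.981)² + (y + 1.248)² = 37.4162499680²
eq2: (x + 32.745)² + (y − 5.343)² = 17.6408390515²
eq3: (x − 30.935)² + (y − 11.042)² = 50.4023750912²
eq2−eq3, eq2−eq1 (x²,y² cancel):
  127.360·x + 11.398·y = -2251.082897
  105.452·x − 13.182·y = -1788.761368
det = 127.360·-13.182 − 11.398·105.452 = -2880.801416
x = (-2251.082897·-13.182 − 11.398·-1788.761368) / -2880.801416 = -17.377830
y = (127.360·-1788.761368 − -2251.082897·105.452) / -2880.801416 = -3.320099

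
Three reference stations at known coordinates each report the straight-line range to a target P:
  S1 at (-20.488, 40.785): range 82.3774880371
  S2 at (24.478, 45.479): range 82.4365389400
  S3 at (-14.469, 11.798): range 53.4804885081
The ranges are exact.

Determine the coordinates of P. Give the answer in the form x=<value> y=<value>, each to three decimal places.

eq1: (x + 20.488)² + (y − 40.785)² = 82.3774880371²
eq2: (x − 24.478)² + (y − 45.479)² = 82.4365389400²
eq3: (x + 14.469)² + (y − 11.798)² = 53.4804885081²
eq2−eq1, eq2−eq3 (x²,y² cancel):
  -89.932·x − 9.388·y = -574.605139
  -77.894·x − 67.362·y = 1616.653141
det = -89.932·-67.362 − -9.388·-77.894 = 5326.730512
x = (-574.605139·-67.362 − -9.388·1616.653141) / 5326.730512 = 10.115716
y = (-89.932·1616.653141 − -574.605139·-77.894) / 5326.730512 = -35.696783

x=10.116 y=-35.697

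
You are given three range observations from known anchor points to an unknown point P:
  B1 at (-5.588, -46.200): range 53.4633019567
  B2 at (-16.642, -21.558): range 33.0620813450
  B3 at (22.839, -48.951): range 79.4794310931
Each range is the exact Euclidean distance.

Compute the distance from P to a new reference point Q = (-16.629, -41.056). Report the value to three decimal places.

eq1: (x + 5.588)² + (y + 46.200)² = 53.4633019567²
eq2: (x + 16.642)² + (y + 21.558)² = 33.0620813450²
eq3: (x − 22.839)² + (y + 48.951)² = 79.4794310931²
eq3−eq2, eq3−eq1 (x²,y² cancel):
  -78.962·x + 54.786·y = 3047.761950
  -56.854·x + 5.502·y = 2706.500733
det = -78.962·5.502 − 54.786·-56.854 = 2680.354320
x = (3047.761950·5.502 − 54.786·2706.500733) / 2680.354320 = -49.064246
y = (-78.962·2706.500733 − 3047.761950·-56.854) / 2680.354320 = -15.085040
|P − Q| = √((-49.064246 − -16.629)² + (-15.085040 − -41.056)²) = 41.551605

41.552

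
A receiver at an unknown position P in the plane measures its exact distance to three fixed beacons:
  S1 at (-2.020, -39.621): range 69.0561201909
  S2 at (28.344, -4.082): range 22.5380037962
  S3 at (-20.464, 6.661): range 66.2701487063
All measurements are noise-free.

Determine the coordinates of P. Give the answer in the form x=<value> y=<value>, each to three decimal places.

eq1: (x + 2.020)² + (y + 39.621)² = 69.0561201909²
eq2: (x − 28.344)² + (y + 4.082)² = 22.5380037962²
eq3: (x + 20.464)² + (y − 6.661)² = 66.2701487063²
eq2−eq1, eq2−eq3 (x²,y² cancel):
  -60.728·x − 71.078·y = -3506.927140
  -97.616·x + 21.486·y = -4240.671837
det = -60.728·21.486 − -71.078·-97.616 = -8243.151856
x = (-3506.927140·21.486 − -71.078·-4240.671837) / -8243.151856 = 45.706826
y = (-60.728·-4240.671837 − -3506.927140·-97.616) / -8243.151856 = 10.287895

x=45.707 y=10.288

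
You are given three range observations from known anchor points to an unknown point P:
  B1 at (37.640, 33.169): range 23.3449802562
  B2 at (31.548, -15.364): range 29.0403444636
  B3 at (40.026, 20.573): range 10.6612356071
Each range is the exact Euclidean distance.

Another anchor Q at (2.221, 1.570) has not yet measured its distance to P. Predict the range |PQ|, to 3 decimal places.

eq1: (x − 37.640)² + (y − 33.169)² = 23.3449802562²
eq2: (x − 31.548)² + (y + 15.364)² = 29.0403444636²
eq3: (x − 40.026)² + (y − 20.573)² = 10.6612356071²
eq1−eq3, eq1−eq2 (x²,y² cancel):
  4.772·x − 25.192·y = -60.296998
  -12.184·x − 97.066·y = -1583.976864
det = 4.772·-97.066 − -25.192·-12.184 = -770.138280
x = (-60.296998·-97.066 − -25.192·-1583.976864) / -770.138280 = 44.213822
y = (4.772·-1583.976864 − -60.296998·-12.184) / -770.138280 = 10.768711
|P − Q| = √((44.213822 − 2.221)² + (10.768711 − 1.570)²) = 42.988526

42.989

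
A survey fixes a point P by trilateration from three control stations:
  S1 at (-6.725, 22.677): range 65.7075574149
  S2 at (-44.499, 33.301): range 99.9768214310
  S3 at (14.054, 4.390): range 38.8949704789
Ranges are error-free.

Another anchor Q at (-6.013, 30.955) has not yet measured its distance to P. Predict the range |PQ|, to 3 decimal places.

eq1: (x + 6.725)² + (y − 22.677)² = 65.7075574149²
eq2: (x + 44.499)² + (y − 33.301)² = 99.9768214310²
eq3: (x − 14.054)² + (y − 4.390)² = 38.8949704789²
eq3−eq1, eq3−eq2 (x²,y² cancel):
  -41.558·x + 36.574·y = -2461.979435
  -117.106·x + 57.822·y = -5610.215509
det = -41.558·57.822 − 36.574·-117.106 = 1880.068168
x = (-2461.979435·57.822 − 36.574·-5610.215509) / 1880.068168 = 33.419771
y = (-41.558·-5610.215509 − -2461.979435·-117.106) / 1880.068168 = -29.341078
|P − Q| = √((33.419771 − -6.013)² + (-29.341078 − 30.955)²) = 72.045545

72.046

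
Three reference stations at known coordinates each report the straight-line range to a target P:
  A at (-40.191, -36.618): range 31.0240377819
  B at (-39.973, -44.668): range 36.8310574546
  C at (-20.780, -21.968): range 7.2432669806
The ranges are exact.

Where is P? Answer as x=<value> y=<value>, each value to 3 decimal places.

x=-17.413 y=-15.555

eq1: (x + 40.191)² + (y + 36.618)² = 31.0240377819²
eq2: (x + 39.973)² + (y + 44.668)² = 36.8310574546²
eq3: (x + 20.780)² + (y + 21.968)² = 7.2432669806²
eq1−eq3, eq1−eq2 (x²,y² cancel):
  38.822·x + 29.300·y = -1131.766977
  0.436·x − 16.100·y = 242.840675
det = 38.822·-16.100 − 29.300·0.436 = -637.809000
x = (-1131.766977·-16.100 − 29.300·242.840675) / -637.809000 = -17.413076
y = (38.822·242.840675 − -1131.766977·0.436) / -637.809000 = -15.554831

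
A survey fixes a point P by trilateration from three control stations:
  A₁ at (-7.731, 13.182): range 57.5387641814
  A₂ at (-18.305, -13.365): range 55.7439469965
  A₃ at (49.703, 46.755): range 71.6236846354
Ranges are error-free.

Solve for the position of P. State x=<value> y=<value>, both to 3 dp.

x=36.484 y=-23.638

eq1: (x + 7.731)² + (y − 13.182)² = 57.5387641814²
eq2: (x + 18.305)² + (y + 13.365)² = 55.7439469965²
eq3: (x − 49.703)² + (y − 46.755)² = 71.6236846354²
eq1−eq2, eq1−eq3 (x²,y² cancel):
  -21.148·x − 53.094·y = 483.484522
  114.868·x + 67.146·y = 2603.641932
det = -21.148·67.146 − -53.094·114.868 = 4678.797984
x = (483.484522·67.146 − -53.094·2603.641932) / 4678.797984 = 36.484118
y = (-21.148·2603.641932 − 483.484522·114.868) / 4678.797984 = -23.638276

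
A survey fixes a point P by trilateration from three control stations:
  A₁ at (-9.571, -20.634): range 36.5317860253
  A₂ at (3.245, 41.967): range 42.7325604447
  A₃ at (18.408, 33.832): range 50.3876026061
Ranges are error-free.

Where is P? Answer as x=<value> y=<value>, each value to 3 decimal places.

eq1: (x + 9.571)² + (y + 20.634)² = 36.5317860253²
eq2: (x − 3.245)² + (y − 41.967)² = 42.7325604447²
eq3: (x − 18.408)² + (y − 33.832)² = 50.3876026061²
eq1−eq2, eq1−eq3 (x²,y² cancel):
  25.632·x + 125.202·y = 762.892785
  55.958·x + 108.932·y = -238.246415
det = 25.632·108.932 − 125.202·55.958 = -4213.908492
x = (762.892785·108.932 − 125.202·-238.246415) / -4213.908492 = -26.799909
y = (25.632·-238.246415 − 762.892785·55.958) / -4213.908492 = 11.579911

x=-26.800 y=11.580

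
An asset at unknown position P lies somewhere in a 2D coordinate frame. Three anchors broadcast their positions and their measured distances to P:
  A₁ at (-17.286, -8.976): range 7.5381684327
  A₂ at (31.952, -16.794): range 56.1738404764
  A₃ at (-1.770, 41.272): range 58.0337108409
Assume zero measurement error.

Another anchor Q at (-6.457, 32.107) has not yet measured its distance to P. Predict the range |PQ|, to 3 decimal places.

47.779

eq1: (x + 17.286)² + (y + 8.976)² = 7.5381684327²
eq2: (x − 31.952)² + (y + 16.794)² = 56.1738404764²
eq3: (x + 1.770)² + (y − 41.272)² = 58.0337108409²
eq2−eq1, eq2−eq3 (x²,y² cancel):
  -98.476·x + 15.636·y = 2175.082003
  -67.444·x + 116.132·y = 191.130904
det = -98.476·116.132 − 15.636·-67.444 = -10381.660448
x = (2175.082003·116.132 − 15.636·191.130904) / -10381.660448 = -24.043177
y = (-98.476·191.130904 − 2175.082003·-67.444) / -10381.660448 = -12.317338
|P − Q| = √((-24.043177 − -6.457)² + (-12.317338 − 32.107)²) = 47.778609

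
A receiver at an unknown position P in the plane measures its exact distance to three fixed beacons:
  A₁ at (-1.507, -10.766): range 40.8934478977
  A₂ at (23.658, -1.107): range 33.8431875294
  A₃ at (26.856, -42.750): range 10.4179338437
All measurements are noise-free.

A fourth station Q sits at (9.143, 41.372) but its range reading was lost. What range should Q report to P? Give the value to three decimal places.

eq1: (x + 1.507)² + (y + 10.766)² = 40.8934478977²
eq2: (x − 23.658)² + (y + 1.107)² = 33.8431875294²
eq3: (x − 26.856)² + (y + 42.750)² = 10.4179338437²
eq2−eq3, eq2−eq1 (x²,y² cancel):
  6.396·x − 83.286·y = 3024.708820
  -50.330·x − 19.318·y = -969.661347
det = 6.396·-19.318 − -83.286·-50.330 = -4315.342308
x = (3024.708820·-19.318 − -83.286·-969.661347) / -4315.342308 = 32.254809
y = (6.396·-969.661347 − 3024.708820·-50.330) / -4315.342308 = -33.840106
|P − Q| = √((32.254809 − 9.143)² + (-33.840106 − 41.372)²) = 78.683013

78.683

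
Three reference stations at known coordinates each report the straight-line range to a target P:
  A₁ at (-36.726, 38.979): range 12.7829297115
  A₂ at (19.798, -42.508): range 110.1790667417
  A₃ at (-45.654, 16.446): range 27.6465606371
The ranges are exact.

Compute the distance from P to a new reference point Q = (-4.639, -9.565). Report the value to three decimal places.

eq1: (x + 36.726)² + (y − 38.979)² = 12.7829297115²
eq2: (x − 19.798)² + (y + 42.508)² = 110.1790667417²
eq3: (x + 45.654)² + (y − 16.446)² = 27.6465606371²
eq1−eq2, eq1−eq3 (x²,y² cancel):
  113.048·x − 162.974·y = -12645.294105
  -17.856·x − 45.066·y = -1114.331908
det = 113.048·-45.066 − -162.974·-17.856 = -8004.684912
x = (-12645.294105·-45.066 − -162.974·-1114.331908) / -8004.684912 = -48.504807
y = (113.048·-1114.331908 − -12645.294105·-17.856) / -8004.684912 = 43.945186
|P − Q| = √((-48.504807 − -4.639)² + (43.945186 − -9.565)²) = 69.192117

69.192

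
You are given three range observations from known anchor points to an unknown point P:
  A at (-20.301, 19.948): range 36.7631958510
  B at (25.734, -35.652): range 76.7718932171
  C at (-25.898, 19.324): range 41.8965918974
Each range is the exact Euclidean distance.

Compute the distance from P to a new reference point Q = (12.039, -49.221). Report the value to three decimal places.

88.872

eq1: (x + 20.301)² + (y − 19.948)² = 36.7631958510²
eq2: (x − 25.734)² + (y + 35.652)² = 76.7718932171²
eq3: (x + 25.898)² + (y − 19.324)² = 41.8965918974²
eq3−eq1, eq3−eq2 (x²,y² cancel):
  11.194·x + 1.248·y = 169.721768
  103.264·x − 109.952·y = -3249.418696
det = 11.194·-109.952 − 1.248·103.264 = -1359.676160
x = (169.721768·-109.952 − 1.248·-3249.418696) / -1359.676160 = 10.742244
y = (11.194·-3249.418696 − 169.721768·103.264) / -1359.676160 = 39.641896
|P − Q| = √((10.742244 − 12.039)² + (39.641896 − -49.221)²) = 88.872358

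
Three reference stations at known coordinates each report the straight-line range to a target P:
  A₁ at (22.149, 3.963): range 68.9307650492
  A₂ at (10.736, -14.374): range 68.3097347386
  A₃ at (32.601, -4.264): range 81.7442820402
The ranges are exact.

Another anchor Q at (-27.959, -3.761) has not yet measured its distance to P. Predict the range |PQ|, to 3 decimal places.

eq1: (x − 22.149)² + (y − 3.963)² = 68.9307650492²
eq2: (x − 10.736)² + (y + 14.374)² = 68.3097347386²
eq3: (x − 32.601)² + (y + 4.264)² = 81.7442820402²
eq3−eq1, eq3−eq2 (x²,y² cancel):
  -20.904·x + 16.454·y = 1355.953949
  -43.730·x − 20.220·y = 1256.774461
det = -20.904·-20.220 − 16.454·-43.730 = 1142.212300
x = (1355.953949·-20.220 − 16.454·1256.774461) / 1142.212300 = -42.108070
y = (-20.904·1256.774461 − 1355.953949·-43.730) / 1142.212300 = 28.912535
|P − Q| = √((-42.108070 − -27.959)² + (28.912535 − -3.761)²) = 35.605562

35.606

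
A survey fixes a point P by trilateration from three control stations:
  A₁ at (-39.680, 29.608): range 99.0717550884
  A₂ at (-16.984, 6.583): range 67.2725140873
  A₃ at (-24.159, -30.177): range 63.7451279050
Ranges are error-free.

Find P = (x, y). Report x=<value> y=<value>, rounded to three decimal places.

eq1: (x + 39.680)² + (y − 29.608)² = 99.0717550884²
eq2: (x + 16.984)² + (y − 6.583)² = 67.2725140873²
eq3: (x + 24.159)² + (y + 30.177)² = 63.7451279050²
eq1−eq2, eq1−eq3 (x²,y² cancel):
  45.392·x − 46.050·y = 3170.277586
  31.042·x − 119.570·y = 4794.943871
det = 45.392·-119.570 − -46.050·31.042 = -3998.037340
x = (3170.277586·-119.570 − -46.050·4794.943871) / -3998.037340 = 39.585154
y = (45.392·4794.943871 − 3170.277586·31.042) / -3998.037340 = -29.824718

x=39.585 y=-29.825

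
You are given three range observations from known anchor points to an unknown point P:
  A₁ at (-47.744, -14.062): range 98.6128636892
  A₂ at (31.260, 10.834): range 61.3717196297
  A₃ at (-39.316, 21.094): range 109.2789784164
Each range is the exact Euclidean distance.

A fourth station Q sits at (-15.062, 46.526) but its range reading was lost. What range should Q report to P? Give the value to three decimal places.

112.629

eq1: (x + 47.744)² + (y + 14.062)² = 98.6128636892²
eq2: (x − 31.260)² + (y − 10.834)² = 61.3717196297²
eq3: (x + 39.316)² + (y − 21.094)² = 109.2789784164²
eq2−eq1, eq2−eq3 (x²,y² cancel):
  -158.008·x − 49.792·y = -4575.342691
  -141.152·x + 20.520·y = -7279.265617
det = -158.008·20.520 − -49.792·-141.152 = -10270.564544
x = (-4575.342691·20.520 − -49.792·-7279.265617) / -10270.564544 = 44.431367
y = (-158.008·-7279.265617 − -4575.342691·-141.152) / -10270.564544 = -49.107664
|P − Q| = √((44.431367 − -15.062)² + (-49.107664 − 46.526)²) = 112.628852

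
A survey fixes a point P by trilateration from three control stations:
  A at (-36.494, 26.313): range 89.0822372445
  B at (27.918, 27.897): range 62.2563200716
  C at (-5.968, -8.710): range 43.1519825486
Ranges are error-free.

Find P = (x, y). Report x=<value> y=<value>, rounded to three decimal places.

x=28.738 y=-34.354

eq1: (x + 36.494)² + (y − 26.313)² = 89.0822372445²
eq2: (x − 27.918)² + (y − 27.897)² = 62.2563200716²
eq3: (x + 5.968)² + (y + 8.710)² = 43.1519825486²
eq3−eq1, eq3−eq2 (x²,y² cancel):
  -61.052·x + 70.046·y = -4160.846514
  67.772·x + 73.214·y = -567.579582
det = -61.052·73.214 − 70.046·67.772 = -9217.018640
x = (-4160.846514·73.214 − 70.046·-567.579582) / -9217.018640 = 28.737659
y = (-61.052·-567.579582 − -4160.846514·67.772) / -9217.018640 = -34.353924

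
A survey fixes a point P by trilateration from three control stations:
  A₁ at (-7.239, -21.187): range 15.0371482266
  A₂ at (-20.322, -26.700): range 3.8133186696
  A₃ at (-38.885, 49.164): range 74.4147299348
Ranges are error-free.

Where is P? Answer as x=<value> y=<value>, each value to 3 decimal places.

x=-22.122 y=-23.338

eq1: (x + 7.239)² + (y + 21.187)² = 15.0371482266²
eq2: (x + 20.322)² + (y + 26.700)² = 3.8133186696²
eq3: (x + 38.885)² + (y − 49.164)² = 74.4147299348²
eq2−eq1, eq2−eq3 (x²,y² cancel):
  26.166·x + 11.026·y = -836.156022
  -37.126·x + 151.728·y = -2719.742195
det = 26.166·151.728 − 11.026·-37.126 = 4379.466124
x = (-836.156022·151.728 − 11.026·-2719.742195) / 4379.466124 = -22.121510
y = (26.166·-2719.742195 − -836.156022·-37.126) / 4379.466124 = -23.337982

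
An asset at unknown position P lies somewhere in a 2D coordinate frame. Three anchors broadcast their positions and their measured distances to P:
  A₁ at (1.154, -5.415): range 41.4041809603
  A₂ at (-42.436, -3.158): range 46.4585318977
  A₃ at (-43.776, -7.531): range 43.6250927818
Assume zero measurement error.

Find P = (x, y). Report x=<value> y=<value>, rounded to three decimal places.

x=-17.519 y=-42.369

eq1: (x − 1.154)² + (y + 5.415)² = 41.4041809603²
eq2: (x + 42.436)² + (y + 3.158)² = 46.4585318977²
eq3: (x + 43.776)² + (y + 7.531)² = 43.6250927818²
eq3−eq2, eq3−eq1 (x²,y² cancel):
  2.680·x + 8.746·y = -417.513543
  89.860·x + 4.232·y = -1753.557677
det = 2.680·4.232 − 8.746·89.860 = -774.573800
x = (-417.513543·4.232 − 8.746·-1753.557677) / -774.573800 = -17.518922
y = (2.680·-1753.557677 − -417.513543·89.860) / -774.573800 = -42.369407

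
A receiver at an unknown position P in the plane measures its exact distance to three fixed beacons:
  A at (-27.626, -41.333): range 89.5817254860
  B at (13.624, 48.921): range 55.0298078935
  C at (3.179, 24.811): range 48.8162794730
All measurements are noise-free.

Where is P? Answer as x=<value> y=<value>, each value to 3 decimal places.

eq1: (x + 27.626)² + (y + 41.333)² = 89.5817254860²
eq2: (x − 13.624)² + (y − 48.921)² = 55.0298078935²
eq3: (x − 3.179)² + (y − 24.811)² = 48.8162794730²
eq1−eq2, eq1−eq3 (x²,y² cancel):
  82.500·x + 180.508·y = 5103.870636
  61.610·x + 132.288·y = 3795.935396
det = 82.500·132.288 − 180.508·61.610 = -207.337880
x = (5103.870636·132.288 − 180.508·3795.935396) / -207.337880 = 48.306985
y = (82.500·3795.935396 − 5103.870636·61.610) / -207.337880 = 6.196647

x=48.307 y=6.197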